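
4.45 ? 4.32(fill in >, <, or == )>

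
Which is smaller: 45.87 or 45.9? 45.87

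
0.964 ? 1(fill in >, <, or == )<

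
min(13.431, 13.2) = 13.2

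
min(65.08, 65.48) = 65.08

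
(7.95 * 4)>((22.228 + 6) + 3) True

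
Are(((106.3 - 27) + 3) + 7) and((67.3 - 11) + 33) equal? Yes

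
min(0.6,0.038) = 0.038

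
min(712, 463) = 463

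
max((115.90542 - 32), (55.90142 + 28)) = 83.90542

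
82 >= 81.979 True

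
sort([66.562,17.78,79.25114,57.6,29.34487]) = [17.78,29.34487,57.6,66.562,79.25114]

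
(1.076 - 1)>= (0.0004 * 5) True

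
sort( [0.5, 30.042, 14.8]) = [0.5, 14.8, 30.042]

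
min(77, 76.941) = 76.941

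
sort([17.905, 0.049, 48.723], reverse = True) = [48.723, 17.905, 0.049]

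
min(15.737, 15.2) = 15.2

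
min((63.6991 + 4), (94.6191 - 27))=67.6191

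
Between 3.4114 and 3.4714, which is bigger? 3.4714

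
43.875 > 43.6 True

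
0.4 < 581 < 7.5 False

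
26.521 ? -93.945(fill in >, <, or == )>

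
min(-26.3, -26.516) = -26.516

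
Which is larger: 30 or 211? 211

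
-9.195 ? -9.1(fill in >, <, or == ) <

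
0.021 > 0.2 False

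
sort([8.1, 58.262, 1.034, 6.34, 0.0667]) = [0.0667, 1.034, 6.34, 8.1, 58.262]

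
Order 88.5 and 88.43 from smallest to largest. 88.43,88.5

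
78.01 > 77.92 True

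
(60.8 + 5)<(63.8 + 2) False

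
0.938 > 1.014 False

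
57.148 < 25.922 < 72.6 False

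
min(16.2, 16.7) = 16.2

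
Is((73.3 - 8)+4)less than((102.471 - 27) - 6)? Yes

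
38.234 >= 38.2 True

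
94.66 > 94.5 True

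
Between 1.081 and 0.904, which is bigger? 1.081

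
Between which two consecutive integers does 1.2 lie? 1 and 2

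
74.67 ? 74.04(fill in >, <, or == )>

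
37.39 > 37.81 False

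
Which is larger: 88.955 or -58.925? 88.955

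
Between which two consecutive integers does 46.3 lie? 46 and 47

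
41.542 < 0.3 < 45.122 False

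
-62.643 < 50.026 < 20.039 False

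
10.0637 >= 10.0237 True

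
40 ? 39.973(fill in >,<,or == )>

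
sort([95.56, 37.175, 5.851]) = [5.851, 37.175, 95.56]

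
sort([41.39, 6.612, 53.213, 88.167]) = [6.612, 41.39, 53.213, 88.167]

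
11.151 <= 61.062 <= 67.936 True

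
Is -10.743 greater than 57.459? No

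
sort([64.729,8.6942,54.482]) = [8.6942,54.482,64.729]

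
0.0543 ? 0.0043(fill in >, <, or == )>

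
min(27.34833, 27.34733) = 27.34733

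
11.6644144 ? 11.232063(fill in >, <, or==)>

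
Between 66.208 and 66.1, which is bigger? 66.208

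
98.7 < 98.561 False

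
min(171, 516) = 171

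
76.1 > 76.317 False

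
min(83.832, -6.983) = -6.983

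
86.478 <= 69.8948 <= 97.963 False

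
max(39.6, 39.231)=39.6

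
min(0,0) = 0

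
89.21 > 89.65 False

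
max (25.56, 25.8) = 25.8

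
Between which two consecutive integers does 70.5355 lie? 70 and 71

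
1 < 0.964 False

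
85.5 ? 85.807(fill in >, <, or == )<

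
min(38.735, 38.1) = 38.1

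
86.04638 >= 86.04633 True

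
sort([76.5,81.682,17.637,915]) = [17.637,76.5,81.682,915]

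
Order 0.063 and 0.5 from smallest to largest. 0.063, 0.5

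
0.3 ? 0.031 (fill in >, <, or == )>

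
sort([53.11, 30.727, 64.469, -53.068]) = [-53.068, 30.727, 53.11, 64.469]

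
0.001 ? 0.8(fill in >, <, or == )<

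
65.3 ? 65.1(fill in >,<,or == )>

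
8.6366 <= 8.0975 False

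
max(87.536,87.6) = 87.6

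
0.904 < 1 True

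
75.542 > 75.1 True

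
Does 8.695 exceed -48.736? Yes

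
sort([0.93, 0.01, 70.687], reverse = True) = [70.687, 0.93, 0.01]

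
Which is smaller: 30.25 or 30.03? 30.03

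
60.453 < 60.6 True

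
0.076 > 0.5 False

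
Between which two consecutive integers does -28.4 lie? -29 and -28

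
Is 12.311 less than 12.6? Yes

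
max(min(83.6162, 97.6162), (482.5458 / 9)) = 83.6162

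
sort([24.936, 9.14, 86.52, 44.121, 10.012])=[9.14, 10.012, 24.936, 44.121, 86.52]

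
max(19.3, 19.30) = 19.30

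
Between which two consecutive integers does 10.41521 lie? 10 and 11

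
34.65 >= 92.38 False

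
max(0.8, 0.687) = 0.8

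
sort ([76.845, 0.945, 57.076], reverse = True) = [76.845, 57.076, 0.945]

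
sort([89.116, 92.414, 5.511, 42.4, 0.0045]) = [0.0045, 5.511, 42.4, 89.116, 92.414]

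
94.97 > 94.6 True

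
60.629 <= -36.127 False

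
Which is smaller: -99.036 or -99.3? -99.3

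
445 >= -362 True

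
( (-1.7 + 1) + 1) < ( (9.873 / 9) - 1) False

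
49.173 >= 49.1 True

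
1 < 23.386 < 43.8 True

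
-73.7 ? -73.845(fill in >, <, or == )>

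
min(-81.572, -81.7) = -81.7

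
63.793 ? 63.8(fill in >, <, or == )<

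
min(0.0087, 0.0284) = 0.0087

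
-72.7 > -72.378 False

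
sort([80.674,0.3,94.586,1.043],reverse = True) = [94.586,80.674,1.043,0.3]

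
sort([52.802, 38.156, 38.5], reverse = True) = [52.802, 38.5, 38.156]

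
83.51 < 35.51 False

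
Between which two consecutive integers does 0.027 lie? 0 and 1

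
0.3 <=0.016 False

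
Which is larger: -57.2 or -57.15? -57.15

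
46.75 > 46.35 True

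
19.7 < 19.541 False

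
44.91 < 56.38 True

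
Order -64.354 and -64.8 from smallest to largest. -64.8, -64.354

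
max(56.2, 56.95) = 56.95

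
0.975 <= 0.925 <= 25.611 False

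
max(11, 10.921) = 11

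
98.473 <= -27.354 False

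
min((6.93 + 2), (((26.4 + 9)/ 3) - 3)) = 8.8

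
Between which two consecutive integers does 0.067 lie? 0 and 1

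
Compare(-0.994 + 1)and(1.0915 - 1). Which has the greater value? (1.0915 - 1)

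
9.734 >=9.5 True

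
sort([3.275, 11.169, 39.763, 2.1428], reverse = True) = [39.763, 11.169, 3.275, 2.1428]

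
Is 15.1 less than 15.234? Yes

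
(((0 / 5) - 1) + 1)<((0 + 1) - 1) False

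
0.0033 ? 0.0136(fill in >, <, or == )<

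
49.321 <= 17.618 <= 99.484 False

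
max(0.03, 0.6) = 0.6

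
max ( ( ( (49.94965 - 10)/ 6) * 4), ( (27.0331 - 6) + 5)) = 26.6331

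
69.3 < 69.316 True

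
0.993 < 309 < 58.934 False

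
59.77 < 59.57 False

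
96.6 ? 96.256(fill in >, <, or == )>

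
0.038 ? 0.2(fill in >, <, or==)<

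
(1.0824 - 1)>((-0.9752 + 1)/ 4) True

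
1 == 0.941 False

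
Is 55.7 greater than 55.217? Yes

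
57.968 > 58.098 False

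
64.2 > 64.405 False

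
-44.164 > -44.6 True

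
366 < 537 True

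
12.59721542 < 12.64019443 True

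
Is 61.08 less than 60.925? No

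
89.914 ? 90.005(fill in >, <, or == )<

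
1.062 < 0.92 False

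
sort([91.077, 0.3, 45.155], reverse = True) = [91.077, 45.155, 0.3]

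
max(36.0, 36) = 36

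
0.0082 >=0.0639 False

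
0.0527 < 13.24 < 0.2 False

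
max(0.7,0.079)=0.7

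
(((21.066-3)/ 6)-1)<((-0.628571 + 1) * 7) True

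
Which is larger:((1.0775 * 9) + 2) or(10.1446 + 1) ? ((1.0775 * 9) + 2)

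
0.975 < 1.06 True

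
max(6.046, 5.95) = 6.046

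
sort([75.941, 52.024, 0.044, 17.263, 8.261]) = [0.044, 8.261, 17.263, 52.024, 75.941]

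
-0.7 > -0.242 False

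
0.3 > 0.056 True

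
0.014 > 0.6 False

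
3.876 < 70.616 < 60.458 False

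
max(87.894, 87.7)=87.894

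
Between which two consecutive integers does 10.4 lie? 10 and 11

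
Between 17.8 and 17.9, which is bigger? 17.9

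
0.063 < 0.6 True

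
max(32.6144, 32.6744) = 32.6744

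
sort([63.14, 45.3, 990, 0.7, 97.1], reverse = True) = [990, 97.1, 63.14, 45.3, 0.7]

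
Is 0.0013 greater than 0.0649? No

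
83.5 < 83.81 True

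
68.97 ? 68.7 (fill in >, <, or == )>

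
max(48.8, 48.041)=48.8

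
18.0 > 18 False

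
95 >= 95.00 True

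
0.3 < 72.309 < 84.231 True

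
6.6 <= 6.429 False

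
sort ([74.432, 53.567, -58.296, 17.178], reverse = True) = [74.432, 53.567, 17.178, -58.296]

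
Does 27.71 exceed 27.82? No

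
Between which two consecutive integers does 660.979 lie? 660 and 661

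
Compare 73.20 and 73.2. They are equal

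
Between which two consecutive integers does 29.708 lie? 29 and 30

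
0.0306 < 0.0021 False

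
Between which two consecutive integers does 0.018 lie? 0 and 1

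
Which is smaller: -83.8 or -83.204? -83.8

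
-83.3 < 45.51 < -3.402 False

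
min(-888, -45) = -888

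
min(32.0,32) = 32.0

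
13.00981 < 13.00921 False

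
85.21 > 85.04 True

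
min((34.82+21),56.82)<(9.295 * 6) False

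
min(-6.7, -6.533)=-6.7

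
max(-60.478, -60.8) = -60.478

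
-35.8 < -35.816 False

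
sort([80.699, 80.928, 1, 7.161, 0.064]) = [0.064, 1, 7.161, 80.699, 80.928]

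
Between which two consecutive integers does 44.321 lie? 44 and 45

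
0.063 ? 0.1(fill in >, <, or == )<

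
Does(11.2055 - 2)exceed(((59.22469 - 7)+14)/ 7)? No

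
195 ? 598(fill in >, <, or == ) <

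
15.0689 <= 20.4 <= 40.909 True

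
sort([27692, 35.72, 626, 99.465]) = [35.72, 99.465, 626, 27692]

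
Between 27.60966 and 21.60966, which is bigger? 27.60966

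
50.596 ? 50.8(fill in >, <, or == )<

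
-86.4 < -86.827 False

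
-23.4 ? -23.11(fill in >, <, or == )<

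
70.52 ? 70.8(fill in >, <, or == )<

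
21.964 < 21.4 False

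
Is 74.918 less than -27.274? No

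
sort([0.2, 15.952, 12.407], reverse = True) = [15.952, 12.407, 0.2]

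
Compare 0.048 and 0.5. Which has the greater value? 0.5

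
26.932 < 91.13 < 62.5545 False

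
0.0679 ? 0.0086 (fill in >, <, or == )>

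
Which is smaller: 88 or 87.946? 87.946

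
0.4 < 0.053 False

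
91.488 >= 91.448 True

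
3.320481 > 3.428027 False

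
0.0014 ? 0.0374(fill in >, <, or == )<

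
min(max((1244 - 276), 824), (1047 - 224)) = 823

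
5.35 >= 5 True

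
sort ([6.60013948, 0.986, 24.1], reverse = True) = [24.1, 6.60013948, 0.986]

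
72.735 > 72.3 True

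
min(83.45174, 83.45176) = 83.45174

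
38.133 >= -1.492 True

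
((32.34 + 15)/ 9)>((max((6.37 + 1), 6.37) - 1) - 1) False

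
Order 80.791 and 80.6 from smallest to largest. 80.6, 80.791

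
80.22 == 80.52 False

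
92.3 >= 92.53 False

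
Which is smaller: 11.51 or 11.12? 11.12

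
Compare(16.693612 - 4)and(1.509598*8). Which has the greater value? (16.693612 - 4)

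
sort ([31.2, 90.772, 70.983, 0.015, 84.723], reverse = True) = [90.772, 84.723, 70.983, 31.2, 0.015]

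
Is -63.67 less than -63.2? Yes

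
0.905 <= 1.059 True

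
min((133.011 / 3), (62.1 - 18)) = 44.1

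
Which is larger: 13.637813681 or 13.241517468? 13.637813681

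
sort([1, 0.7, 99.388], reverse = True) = [99.388, 1, 0.7]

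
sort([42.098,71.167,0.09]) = [0.09,42.098,71.167]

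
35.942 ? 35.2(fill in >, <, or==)>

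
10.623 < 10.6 False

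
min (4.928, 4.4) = 4.4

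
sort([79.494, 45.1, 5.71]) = [5.71, 45.1, 79.494]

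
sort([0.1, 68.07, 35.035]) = [0.1, 35.035, 68.07]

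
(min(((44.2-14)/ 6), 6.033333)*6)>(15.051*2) True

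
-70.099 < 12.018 True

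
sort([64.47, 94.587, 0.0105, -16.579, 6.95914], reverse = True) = [94.587, 64.47, 6.95914, 0.0105, -16.579]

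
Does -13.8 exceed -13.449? No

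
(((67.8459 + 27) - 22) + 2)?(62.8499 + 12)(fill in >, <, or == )<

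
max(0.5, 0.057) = 0.5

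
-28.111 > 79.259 False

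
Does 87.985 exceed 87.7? Yes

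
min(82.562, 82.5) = 82.5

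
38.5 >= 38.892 False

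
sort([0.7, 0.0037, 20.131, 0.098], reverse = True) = [20.131, 0.7, 0.098, 0.0037]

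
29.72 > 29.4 True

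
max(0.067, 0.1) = 0.1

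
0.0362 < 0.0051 False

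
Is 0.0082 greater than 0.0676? No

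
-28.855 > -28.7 False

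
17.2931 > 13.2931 True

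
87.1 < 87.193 True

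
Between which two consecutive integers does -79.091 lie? -80 and -79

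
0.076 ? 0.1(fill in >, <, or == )<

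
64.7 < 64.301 False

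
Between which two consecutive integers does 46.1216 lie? 46 and 47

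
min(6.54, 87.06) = 6.54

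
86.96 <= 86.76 False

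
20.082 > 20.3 False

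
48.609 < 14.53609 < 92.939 False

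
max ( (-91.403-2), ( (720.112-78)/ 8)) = 80.264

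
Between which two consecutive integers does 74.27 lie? 74 and 75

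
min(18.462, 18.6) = 18.462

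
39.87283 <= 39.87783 True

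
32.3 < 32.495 True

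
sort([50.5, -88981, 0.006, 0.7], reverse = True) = [50.5, 0.7, 0.006, -88981]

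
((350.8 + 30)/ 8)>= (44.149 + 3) True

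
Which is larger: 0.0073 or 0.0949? 0.0949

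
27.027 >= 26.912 True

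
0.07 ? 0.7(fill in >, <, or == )<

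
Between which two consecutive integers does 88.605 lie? 88 and 89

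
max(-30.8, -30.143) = -30.143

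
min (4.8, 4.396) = 4.396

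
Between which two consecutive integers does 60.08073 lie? 60 and 61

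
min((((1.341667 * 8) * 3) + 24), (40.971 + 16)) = 56.200008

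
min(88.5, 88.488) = 88.488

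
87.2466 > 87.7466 False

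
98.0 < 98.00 False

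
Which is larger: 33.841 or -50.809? 33.841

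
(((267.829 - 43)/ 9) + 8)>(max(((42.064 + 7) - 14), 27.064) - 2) False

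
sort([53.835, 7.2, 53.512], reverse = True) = [53.835, 53.512, 7.2]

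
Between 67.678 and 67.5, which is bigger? 67.678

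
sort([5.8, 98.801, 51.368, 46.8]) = [5.8, 46.8, 51.368, 98.801]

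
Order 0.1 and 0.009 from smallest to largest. 0.009, 0.1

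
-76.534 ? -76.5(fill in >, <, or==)<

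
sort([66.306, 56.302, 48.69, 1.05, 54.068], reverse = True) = [66.306, 56.302, 54.068, 48.69, 1.05]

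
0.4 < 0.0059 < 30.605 False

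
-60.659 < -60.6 True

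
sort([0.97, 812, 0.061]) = [0.061, 0.97, 812]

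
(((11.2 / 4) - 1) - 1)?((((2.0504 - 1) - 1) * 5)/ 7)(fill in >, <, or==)>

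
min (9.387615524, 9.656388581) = 9.387615524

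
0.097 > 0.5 False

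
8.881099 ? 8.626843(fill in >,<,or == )>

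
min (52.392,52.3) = 52.3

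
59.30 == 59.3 True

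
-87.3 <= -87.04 True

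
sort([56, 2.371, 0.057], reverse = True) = [56, 2.371, 0.057]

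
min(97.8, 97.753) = 97.753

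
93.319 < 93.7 True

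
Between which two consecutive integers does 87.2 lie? 87 and 88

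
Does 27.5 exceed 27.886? No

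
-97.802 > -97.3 False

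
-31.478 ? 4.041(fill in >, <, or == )<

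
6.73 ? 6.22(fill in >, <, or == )>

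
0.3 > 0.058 True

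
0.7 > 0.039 True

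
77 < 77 False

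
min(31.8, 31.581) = 31.581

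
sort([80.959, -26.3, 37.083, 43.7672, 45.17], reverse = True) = [80.959, 45.17, 43.7672, 37.083, -26.3]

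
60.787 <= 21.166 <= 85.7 False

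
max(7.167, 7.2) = 7.2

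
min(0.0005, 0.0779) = 0.0005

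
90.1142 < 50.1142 False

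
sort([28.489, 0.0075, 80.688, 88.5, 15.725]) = [0.0075, 15.725, 28.489, 80.688, 88.5]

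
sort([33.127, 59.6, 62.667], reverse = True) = [62.667, 59.6, 33.127]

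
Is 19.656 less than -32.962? No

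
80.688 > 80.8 False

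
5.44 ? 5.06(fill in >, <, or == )>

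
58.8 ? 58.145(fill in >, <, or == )>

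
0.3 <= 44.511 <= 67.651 True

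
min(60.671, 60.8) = 60.671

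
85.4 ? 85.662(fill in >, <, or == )<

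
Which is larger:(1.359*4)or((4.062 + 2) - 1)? (1.359*4)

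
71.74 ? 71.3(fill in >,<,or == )>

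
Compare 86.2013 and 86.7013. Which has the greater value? 86.7013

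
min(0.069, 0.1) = 0.069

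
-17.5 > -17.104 False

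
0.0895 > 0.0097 True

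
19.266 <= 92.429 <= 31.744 False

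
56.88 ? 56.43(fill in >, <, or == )>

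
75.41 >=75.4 True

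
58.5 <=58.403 False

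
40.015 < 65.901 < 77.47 True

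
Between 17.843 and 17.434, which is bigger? 17.843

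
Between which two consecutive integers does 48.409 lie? 48 and 49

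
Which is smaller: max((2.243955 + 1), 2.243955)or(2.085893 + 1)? (2.085893 + 1)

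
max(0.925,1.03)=1.03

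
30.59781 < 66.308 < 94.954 True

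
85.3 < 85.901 True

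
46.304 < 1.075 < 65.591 False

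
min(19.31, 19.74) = 19.31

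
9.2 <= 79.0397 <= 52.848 False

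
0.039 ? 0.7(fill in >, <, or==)<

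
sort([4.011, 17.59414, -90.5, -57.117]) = [-90.5, -57.117, 4.011, 17.59414]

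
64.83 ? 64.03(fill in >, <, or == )>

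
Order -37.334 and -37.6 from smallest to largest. -37.6, -37.334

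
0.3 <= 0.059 False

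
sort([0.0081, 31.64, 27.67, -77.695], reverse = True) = [31.64, 27.67, 0.0081, -77.695]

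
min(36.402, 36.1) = 36.1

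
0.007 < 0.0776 True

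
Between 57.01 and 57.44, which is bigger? 57.44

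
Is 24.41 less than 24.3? No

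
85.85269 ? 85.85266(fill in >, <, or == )>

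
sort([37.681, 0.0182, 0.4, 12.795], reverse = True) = [37.681, 12.795, 0.4, 0.0182]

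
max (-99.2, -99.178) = -99.178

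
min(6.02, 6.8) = 6.02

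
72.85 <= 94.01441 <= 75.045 False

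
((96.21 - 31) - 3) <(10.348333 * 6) False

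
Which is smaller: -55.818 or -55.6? -55.818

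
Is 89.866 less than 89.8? No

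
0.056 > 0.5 False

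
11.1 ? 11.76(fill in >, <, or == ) <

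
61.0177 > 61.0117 True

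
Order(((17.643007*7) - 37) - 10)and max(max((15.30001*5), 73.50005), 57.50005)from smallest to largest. max(max((15.30001*5), 73.50005), 57.50005), (((17.643007*7) - 37) - 10)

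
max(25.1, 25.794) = 25.794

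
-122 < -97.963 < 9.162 True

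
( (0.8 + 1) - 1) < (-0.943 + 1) False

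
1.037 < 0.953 False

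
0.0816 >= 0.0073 True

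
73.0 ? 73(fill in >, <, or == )==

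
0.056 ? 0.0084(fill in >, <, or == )>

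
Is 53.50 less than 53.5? No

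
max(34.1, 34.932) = 34.932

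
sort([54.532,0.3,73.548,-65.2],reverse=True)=[73.548,54.532,0.3,-65.2]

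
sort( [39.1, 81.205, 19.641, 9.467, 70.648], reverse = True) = [81.205, 70.648, 39.1, 19.641, 9.467]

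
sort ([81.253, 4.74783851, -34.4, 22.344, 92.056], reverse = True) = [92.056, 81.253, 22.344, 4.74783851, -34.4]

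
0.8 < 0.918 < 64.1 True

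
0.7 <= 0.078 False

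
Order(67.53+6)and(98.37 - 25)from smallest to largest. (98.37 - 25), (67.53+6)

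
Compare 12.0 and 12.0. They are equal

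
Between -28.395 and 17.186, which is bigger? 17.186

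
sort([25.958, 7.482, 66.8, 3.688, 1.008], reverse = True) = [66.8, 25.958, 7.482, 3.688, 1.008]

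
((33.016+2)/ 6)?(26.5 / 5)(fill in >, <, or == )>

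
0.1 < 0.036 False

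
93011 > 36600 True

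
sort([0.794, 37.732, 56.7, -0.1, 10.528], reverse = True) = [56.7, 37.732, 10.528, 0.794, -0.1]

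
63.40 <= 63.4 True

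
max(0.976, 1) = 1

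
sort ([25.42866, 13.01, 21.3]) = [13.01, 21.3, 25.42866]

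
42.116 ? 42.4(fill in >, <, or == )<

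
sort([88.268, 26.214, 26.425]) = [26.214, 26.425, 88.268]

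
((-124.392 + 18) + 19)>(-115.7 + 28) True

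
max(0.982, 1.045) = 1.045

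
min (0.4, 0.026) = 0.026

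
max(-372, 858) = 858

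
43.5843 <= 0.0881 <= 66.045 False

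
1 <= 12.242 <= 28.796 True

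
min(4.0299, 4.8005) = 4.0299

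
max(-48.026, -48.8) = -48.026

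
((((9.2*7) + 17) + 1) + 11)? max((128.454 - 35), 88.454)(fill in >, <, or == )<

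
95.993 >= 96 False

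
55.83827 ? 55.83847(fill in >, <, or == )<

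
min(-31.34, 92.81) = -31.34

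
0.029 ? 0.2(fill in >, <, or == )<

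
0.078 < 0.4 True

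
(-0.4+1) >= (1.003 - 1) True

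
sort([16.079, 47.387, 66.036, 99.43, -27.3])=[-27.3, 16.079, 47.387, 66.036, 99.43]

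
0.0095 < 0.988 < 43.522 True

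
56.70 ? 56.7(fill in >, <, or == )==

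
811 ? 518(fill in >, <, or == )>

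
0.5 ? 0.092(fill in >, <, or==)>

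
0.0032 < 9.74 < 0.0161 False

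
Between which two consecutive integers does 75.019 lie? 75 and 76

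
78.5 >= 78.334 True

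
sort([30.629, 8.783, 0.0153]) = [0.0153, 8.783, 30.629]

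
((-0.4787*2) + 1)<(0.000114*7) False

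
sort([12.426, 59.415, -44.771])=[-44.771, 12.426, 59.415]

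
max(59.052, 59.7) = 59.7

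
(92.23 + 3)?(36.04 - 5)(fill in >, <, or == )>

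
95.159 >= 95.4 False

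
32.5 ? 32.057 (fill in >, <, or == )>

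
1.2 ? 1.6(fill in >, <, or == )<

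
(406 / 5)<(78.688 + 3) True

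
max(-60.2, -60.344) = -60.2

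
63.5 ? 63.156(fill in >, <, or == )>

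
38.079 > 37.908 True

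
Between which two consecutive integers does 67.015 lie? 67 and 68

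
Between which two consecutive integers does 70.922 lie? 70 and 71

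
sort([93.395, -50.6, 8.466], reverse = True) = [93.395, 8.466, -50.6]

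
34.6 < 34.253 False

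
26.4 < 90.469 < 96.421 True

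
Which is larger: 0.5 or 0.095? 0.5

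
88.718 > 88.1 True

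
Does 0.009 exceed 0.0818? No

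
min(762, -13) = -13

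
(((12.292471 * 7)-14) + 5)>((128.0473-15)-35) False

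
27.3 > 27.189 True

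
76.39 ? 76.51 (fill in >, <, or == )<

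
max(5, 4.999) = 5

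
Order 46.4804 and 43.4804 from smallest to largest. 43.4804, 46.4804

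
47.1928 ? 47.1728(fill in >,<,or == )>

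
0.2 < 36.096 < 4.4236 False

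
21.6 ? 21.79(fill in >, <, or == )<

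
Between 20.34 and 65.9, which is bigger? 65.9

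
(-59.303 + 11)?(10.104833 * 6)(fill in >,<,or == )<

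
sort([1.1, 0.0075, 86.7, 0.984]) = [0.0075, 0.984, 1.1, 86.7]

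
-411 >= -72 False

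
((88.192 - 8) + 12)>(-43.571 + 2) True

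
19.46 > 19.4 True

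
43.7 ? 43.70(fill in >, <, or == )==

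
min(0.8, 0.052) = 0.052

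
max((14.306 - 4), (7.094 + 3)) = 10.306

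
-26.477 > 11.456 False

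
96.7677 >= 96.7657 True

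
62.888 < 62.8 False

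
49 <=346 True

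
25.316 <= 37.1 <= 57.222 True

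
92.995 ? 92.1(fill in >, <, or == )>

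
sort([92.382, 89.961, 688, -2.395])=[-2.395, 89.961, 92.382, 688]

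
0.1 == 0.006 False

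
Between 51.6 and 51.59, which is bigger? 51.6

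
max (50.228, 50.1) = 50.228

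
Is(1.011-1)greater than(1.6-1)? No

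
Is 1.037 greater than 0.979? Yes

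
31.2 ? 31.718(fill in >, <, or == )<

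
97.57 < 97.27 False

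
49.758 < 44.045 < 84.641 False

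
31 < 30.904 False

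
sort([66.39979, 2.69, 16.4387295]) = [2.69, 16.4387295, 66.39979]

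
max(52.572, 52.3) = 52.572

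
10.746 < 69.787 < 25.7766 False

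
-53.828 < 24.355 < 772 True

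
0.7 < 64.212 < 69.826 True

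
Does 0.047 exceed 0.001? Yes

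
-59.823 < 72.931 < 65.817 False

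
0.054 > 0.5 False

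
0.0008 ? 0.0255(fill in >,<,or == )<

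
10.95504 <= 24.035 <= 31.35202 True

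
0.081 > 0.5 False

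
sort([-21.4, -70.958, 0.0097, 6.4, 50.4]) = [-70.958, -21.4, 0.0097, 6.4, 50.4]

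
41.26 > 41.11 True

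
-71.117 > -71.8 True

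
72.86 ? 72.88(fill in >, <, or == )<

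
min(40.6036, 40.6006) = 40.6006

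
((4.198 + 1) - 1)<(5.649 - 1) True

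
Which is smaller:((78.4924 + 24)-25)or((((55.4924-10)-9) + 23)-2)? ((((55.4924-10)-9) + 23)-2)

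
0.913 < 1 True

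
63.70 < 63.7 False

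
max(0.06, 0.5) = 0.5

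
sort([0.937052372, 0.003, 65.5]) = [0.003, 0.937052372, 65.5]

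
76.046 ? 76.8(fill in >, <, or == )<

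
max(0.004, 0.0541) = 0.0541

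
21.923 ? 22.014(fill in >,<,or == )<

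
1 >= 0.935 True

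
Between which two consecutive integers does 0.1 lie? 0 and 1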